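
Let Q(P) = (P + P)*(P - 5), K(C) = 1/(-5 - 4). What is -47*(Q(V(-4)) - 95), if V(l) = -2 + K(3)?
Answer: 247361/81 ≈ 3053.8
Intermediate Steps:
K(C) = -⅑ (K(C) = 1/(-9) = -⅑)
V(l) = -19/9 (V(l) = -2 - ⅑ = -19/9)
Q(P) = 2*P*(-5 + P) (Q(P) = (2*P)*(-5 + P) = 2*P*(-5 + P))
-47*(Q(V(-4)) - 95) = -47*(2*(-19/9)*(-5 - 19/9) - 95) = -47*(2*(-19/9)*(-64/9) - 95) = -47*(2432/81 - 95) = -47*(-5263/81) = 247361/81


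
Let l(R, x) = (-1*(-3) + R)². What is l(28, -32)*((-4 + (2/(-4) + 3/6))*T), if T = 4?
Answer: -15376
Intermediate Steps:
l(R, x) = (3 + R)²
l(28, -32)*((-4 + (2/(-4) + 3/6))*T) = (3 + 28)²*((-4 + (2/(-4) + 3/6))*4) = 31²*((-4 + (2*(-¼) + 3*(⅙)))*4) = 961*((-4 + (-½ + ½))*4) = 961*((-4 + 0)*4) = 961*(-4*4) = 961*(-16) = -15376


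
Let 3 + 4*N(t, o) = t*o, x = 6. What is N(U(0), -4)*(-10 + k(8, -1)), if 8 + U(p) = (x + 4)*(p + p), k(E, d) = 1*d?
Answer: -319/4 ≈ -79.750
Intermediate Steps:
k(E, d) = d
U(p) = -8 + 20*p (U(p) = -8 + (6 + 4)*(p + p) = -8 + 10*(2*p) = -8 + 20*p)
N(t, o) = -¾ + o*t/4 (N(t, o) = -¾ + (t*o)/4 = -¾ + (o*t)/4 = -¾ + o*t/4)
N(U(0), -4)*(-10 + k(8, -1)) = (-¾ + (¼)*(-4)*(-8 + 20*0))*(-10 - 1) = (-¾ + (¼)*(-4)*(-8 + 0))*(-11) = (-¾ + (¼)*(-4)*(-8))*(-11) = (-¾ + 8)*(-11) = (29/4)*(-11) = -319/4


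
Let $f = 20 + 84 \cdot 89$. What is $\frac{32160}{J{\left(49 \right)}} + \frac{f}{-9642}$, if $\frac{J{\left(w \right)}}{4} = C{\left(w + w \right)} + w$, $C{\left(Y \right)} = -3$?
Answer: $\frac{19294216}{110883} \approx 174.01$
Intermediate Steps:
$f = 7496$ ($f = 20 + 7476 = 7496$)
$J{\left(w \right)} = -12 + 4 w$ ($J{\left(w \right)} = 4 \left(-3 + w\right) = -12 + 4 w$)
$\frac{32160}{J{\left(49 \right)}} + \frac{f}{-9642} = \frac{32160}{-12 + 4 \cdot 49} + \frac{7496}{-9642} = \frac{32160}{-12 + 196} + 7496 \left(- \frac{1}{9642}\right) = \frac{32160}{184} - \frac{3748}{4821} = 32160 \cdot \frac{1}{184} - \frac{3748}{4821} = \frac{4020}{23} - \frac{3748}{4821} = \frac{19294216}{110883}$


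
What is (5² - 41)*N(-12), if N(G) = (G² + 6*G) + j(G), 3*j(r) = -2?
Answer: -3424/3 ≈ -1141.3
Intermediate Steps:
j(r) = -⅔ (j(r) = (⅓)*(-2) = -⅔)
N(G) = -⅔ + G² + 6*G (N(G) = (G² + 6*G) - ⅔ = -⅔ + G² + 6*G)
(5² - 41)*N(-12) = (5² - 41)*(-⅔ + (-12)² + 6*(-12)) = (25 - 41)*(-⅔ + 144 - 72) = -16*214/3 = -3424/3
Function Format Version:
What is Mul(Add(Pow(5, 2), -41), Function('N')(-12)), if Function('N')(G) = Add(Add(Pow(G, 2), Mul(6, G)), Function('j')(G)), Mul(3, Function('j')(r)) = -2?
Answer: Rational(-3424, 3) ≈ -1141.3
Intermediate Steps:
Function('j')(r) = Rational(-2, 3) (Function('j')(r) = Mul(Rational(1, 3), -2) = Rational(-2, 3))
Function('N')(G) = Add(Rational(-2, 3), Pow(G, 2), Mul(6, G)) (Function('N')(G) = Add(Add(Pow(G, 2), Mul(6, G)), Rational(-2, 3)) = Add(Rational(-2, 3), Pow(G, 2), Mul(6, G)))
Mul(Add(Pow(5, 2), -41), Function('N')(-12)) = Mul(Add(Pow(5, 2), -41), Add(Rational(-2, 3), Pow(-12, 2), Mul(6, -12))) = Mul(Add(25, -41), Add(Rational(-2, 3), 144, -72)) = Mul(-16, Rational(214, 3)) = Rational(-3424, 3)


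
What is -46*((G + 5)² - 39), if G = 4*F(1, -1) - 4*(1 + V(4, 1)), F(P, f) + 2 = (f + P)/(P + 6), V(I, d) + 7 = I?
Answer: 644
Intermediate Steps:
V(I, d) = -7 + I
F(P, f) = -2 + (P + f)/(6 + P) (F(P, f) = -2 + (f + P)/(P + 6) = -2 + (P + f)/(6 + P))
G = 0 (G = 4*((-12 - 1 - 1*1)/(6 + 1)) - 4*(1 + (-7 + 4)) = 4*((-12 - 1 - 1)/7) - 4*(1 - 3) = 4*((⅐)*(-14)) - 4*(-2) = 4*(-2) + 8 = -8 + 8 = 0)
-46*((G + 5)² - 39) = -46*((0 + 5)² - 39) = -46*(5² - 39) = -46*(25 - 39) = -46*(-14) = 644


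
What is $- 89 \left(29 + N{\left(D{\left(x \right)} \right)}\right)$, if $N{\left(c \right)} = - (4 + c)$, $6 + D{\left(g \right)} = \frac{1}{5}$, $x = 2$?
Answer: $- \frac{13706}{5} \approx -2741.2$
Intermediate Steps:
$D{\left(g \right)} = - \frac{29}{5}$ ($D{\left(g \right)} = -6 + \frac{1}{5} = - \frac{29}{5}$)
$N{\left(c \right)} = -4 - c$
$- 89 \left(29 + N{\left(D{\left(x \right)} \right)}\right) = - 89 \left(29 - - \frac{9}{5}\right) = - 89 \left(29 + \left(-4 + \frac{29}{5}\right)\right) = - 89 \left(29 + \frac{9}{5}\right) = \left(-89\right) \frac{154}{5} = - \frac{13706}{5}$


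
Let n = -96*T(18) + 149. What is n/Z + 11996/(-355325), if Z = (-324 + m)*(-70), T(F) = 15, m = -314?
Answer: -198893187/3173762900 ≈ -0.062668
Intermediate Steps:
n = -1291 (n = -96*15 + 149 = -1440 + 149 = -1291)
Z = 44660 (Z = (-324 - 314)*(-70) = -638*(-70) = 44660)
n/Z + 11996/(-355325) = -1291/44660 + 11996/(-355325) = -1291*1/44660 + 11996*(-1/355325) = -1291/44660 - 11996/355325 = -198893187/3173762900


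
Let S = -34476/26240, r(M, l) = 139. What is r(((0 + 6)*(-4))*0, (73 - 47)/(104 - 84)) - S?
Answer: 920459/6560 ≈ 140.31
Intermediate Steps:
S = -8619/6560 (S = -34476*1/26240 = -8619/6560 ≈ -1.3139)
r(((0 + 6)*(-4))*0, (73 - 47)/(104 - 84)) - S = 139 - 1*(-8619/6560) = 139 + 8619/6560 = 920459/6560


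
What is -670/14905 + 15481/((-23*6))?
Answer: -46167353/411378 ≈ -112.23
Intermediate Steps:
-670/14905 + 15481/((-23*6)) = -670*1/14905 + 15481/(-138) = -134/2981 + 15481*(-1/138) = -134/2981 - 15481/138 = -46167353/411378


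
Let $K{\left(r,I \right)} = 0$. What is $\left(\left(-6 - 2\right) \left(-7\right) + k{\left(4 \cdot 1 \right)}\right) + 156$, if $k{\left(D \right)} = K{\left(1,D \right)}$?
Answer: $212$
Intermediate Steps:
$k{\left(D \right)} = 0$
$\left(\left(-6 - 2\right) \left(-7\right) + k{\left(4 \cdot 1 \right)}\right) + 156 = \left(\left(-6 - 2\right) \left(-7\right) + 0\right) + 156 = \left(\left(-8\right) \left(-7\right) + 0\right) + 156 = \left(56 + 0\right) + 156 = 56 + 156 = 212$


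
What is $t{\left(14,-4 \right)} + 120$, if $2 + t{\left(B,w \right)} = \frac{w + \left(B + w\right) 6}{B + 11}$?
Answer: $\frac{3006}{25} \approx 120.24$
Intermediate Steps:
$t{\left(B,w \right)} = -2 + \frac{6 B + 7 w}{11 + B}$ ($t{\left(B,w \right)} = -2 + \frac{w + \left(B + w\right) 6}{B + 11} = -2 + \frac{w + \left(6 B + 6 w\right)}{11 + B} = -2 + \frac{6 B + 7 w}{11 + B}$)
$t{\left(14,-4 \right)} + 120 = \frac{-22 + 4 \cdot 14 + 7 \left(-4\right)}{11 + 14} + 120 = \frac{-22 + 56 - 28}{25} + 120 = \frac{1}{25} \cdot 6 + 120 = \frac{6}{25} + 120 = \frac{3006}{25}$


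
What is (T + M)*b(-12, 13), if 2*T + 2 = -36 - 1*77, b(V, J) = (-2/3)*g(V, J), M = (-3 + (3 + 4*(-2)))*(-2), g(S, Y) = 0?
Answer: 0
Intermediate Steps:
M = 16 (M = (-3 + (3 - 8))*(-2) = (-3 - 5)*(-2) = -8*(-2) = 16)
b(V, J) = 0 (b(V, J) = -2/3*0 = -2*⅓*0 = -⅔*0 = 0)
T = -115/2 (T = -1 + (-36 - 1*77)/2 = -1 + (-36 - 77)/2 = -1 + (½)*(-113) = -1 - 113/2 = -115/2 ≈ -57.500)
(T + M)*b(-12, 13) = (-115/2 + 16)*0 = -83/2*0 = 0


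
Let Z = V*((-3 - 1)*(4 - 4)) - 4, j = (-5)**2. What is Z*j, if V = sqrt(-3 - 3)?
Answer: -100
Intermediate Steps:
j = 25
V = I*sqrt(6) (V = sqrt(-6) = I*sqrt(6) ≈ 2.4495*I)
Z = -4 (Z = (I*sqrt(6))*((-3 - 1)*(4 - 4)) - 4 = (I*sqrt(6))*(-4*0) - 4 = (I*sqrt(6))*0 - 4 = 0 - 4 = -4)
Z*j = -4*25 = -100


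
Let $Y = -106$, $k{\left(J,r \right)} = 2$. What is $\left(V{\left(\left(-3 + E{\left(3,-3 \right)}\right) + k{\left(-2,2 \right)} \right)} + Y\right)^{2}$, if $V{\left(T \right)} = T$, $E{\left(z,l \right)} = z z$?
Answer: $9604$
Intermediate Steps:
$E{\left(z,l \right)} = z^{2}$
$\left(V{\left(\left(-3 + E{\left(3,-3 \right)}\right) + k{\left(-2,2 \right)} \right)} + Y\right)^{2} = \left(\left(\left(-3 + 3^{2}\right) + 2\right) - 106\right)^{2} = \left(\left(\left(-3 + 9\right) + 2\right) - 106\right)^{2} = \left(\left(6 + 2\right) - 106\right)^{2} = \left(8 - 106\right)^{2} = \left(-98\right)^{2} = 9604$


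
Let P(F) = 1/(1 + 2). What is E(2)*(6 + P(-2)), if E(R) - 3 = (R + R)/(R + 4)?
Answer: 209/9 ≈ 23.222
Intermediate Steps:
E(R) = 3 + 2*R/(4 + R) (E(R) = 3 + (R + R)/(R + 4) = 3 + (2*R)/(4 + R) = 3 + 2*R/(4 + R))
P(F) = ⅓ (P(F) = 1/3 = ⅓)
E(2)*(6 + P(-2)) = ((12 + 5*2)/(4 + 2))*(6 + ⅓) = ((12 + 10)/6)*(19/3) = ((⅙)*22)*(19/3) = (11/3)*(19/3) = 209/9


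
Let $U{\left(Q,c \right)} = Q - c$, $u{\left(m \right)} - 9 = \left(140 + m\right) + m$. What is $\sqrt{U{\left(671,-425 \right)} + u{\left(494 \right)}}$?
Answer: $\sqrt{2233} \approx 47.255$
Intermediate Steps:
$u{\left(m \right)} = 149 + 2 m$ ($u{\left(m \right)} = 9 + \left(\left(140 + m\right) + m\right) = 9 + \left(140 + 2 m\right) = 149 + 2 m$)
$\sqrt{U{\left(671,-425 \right)} + u{\left(494 \right)}} = \sqrt{\left(671 - -425\right) + \left(149 + 2 \cdot 494\right)} = \sqrt{\left(671 + 425\right) + \left(149 + 988\right)} = \sqrt{1096 + 1137} = \sqrt{2233}$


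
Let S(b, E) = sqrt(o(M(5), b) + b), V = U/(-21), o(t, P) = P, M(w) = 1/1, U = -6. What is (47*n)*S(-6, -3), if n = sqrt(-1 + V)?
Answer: -94*sqrt(105)/7 ≈ -137.60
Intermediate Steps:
M(w) = 1
V = 2/7 (V = -6/(-21) = -6*(-1/21) = 2/7 ≈ 0.28571)
S(b, E) = sqrt(2)*sqrt(b) (S(b, E) = sqrt(b + b) = sqrt(2*b) = sqrt(2)*sqrt(b))
n = I*sqrt(35)/7 (n = sqrt(-1 + 2/7) = sqrt(-5/7) = I*sqrt(35)/7 ≈ 0.84515*I)
(47*n)*S(-6, -3) = (47*(I*sqrt(35)/7))*(sqrt(2)*sqrt(-6)) = (47*I*sqrt(35)/7)*(sqrt(2)*(I*sqrt(6))) = (47*I*sqrt(35)/7)*(2*I*sqrt(3)) = -94*sqrt(105)/7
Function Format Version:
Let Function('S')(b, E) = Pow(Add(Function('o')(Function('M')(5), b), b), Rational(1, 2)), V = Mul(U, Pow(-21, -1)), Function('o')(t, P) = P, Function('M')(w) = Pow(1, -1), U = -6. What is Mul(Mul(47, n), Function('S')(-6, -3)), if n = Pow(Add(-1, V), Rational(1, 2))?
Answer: Mul(Rational(-94, 7), Pow(105, Rational(1, 2))) ≈ -137.60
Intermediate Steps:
Function('M')(w) = 1
V = Rational(2, 7) (V = Mul(-6, Pow(-21, -1)) = Mul(-6, Rational(-1, 21)) = Rational(2, 7) ≈ 0.28571)
Function('S')(b, E) = Mul(Pow(2, Rational(1, 2)), Pow(b, Rational(1, 2))) (Function('S')(b, E) = Pow(Add(b, b), Rational(1, 2)) = Pow(Mul(2, b), Rational(1, 2)) = Mul(Pow(2, Rational(1, 2)), Pow(b, Rational(1, 2))))
n = Mul(Rational(1, 7), I, Pow(35, Rational(1, 2))) (n = Pow(Add(-1, Rational(2, 7)), Rational(1, 2)) = Pow(Rational(-5, 7), Rational(1, 2)) = Mul(Rational(1, 7), I, Pow(35, Rational(1, 2))) ≈ Mul(0.84515, I))
Mul(Mul(47, n), Function('S')(-6, -3)) = Mul(Mul(47, Mul(Rational(1, 7), I, Pow(35, Rational(1, 2)))), Mul(Pow(2, Rational(1, 2)), Pow(-6, Rational(1, 2)))) = Mul(Mul(Rational(47, 7), I, Pow(35, Rational(1, 2))), Mul(Pow(2, Rational(1, 2)), Mul(I, Pow(6, Rational(1, 2))))) = Mul(Mul(Rational(47, 7), I, Pow(35, Rational(1, 2))), Mul(2, I, Pow(3, Rational(1, 2)))) = Mul(Rational(-94, 7), Pow(105, Rational(1, 2)))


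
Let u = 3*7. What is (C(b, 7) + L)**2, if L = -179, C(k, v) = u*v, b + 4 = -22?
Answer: 1024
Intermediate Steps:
b = -26 (b = -4 - 22 = -26)
u = 21
C(k, v) = 21*v
(C(b, 7) + L)**2 = (21*7 - 179)**2 = (147 - 179)**2 = (-32)**2 = 1024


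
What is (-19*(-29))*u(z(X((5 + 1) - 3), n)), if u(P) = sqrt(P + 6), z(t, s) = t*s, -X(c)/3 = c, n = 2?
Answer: 1102*I*sqrt(3) ≈ 1908.7*I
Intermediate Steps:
X(c) = -3*c
z(t, s) = s*t
u(P) = sqrt(6 + P)
(-19*(-29))*u(z(X((5 + 1) - 3), n)) = (-19*(-29))*sqrt(6 + 2*(-3*((5 + 1) - 3))) = 551*sqrt(6 + 2*(-3*(6 - 3))) = 551*sqrt(6 + 2*(-3*3)) = 551*sqrt(6 + 2*(-9)) = 551*sqrt(6 - 18) = 551*sqrt(-12) = 551*(2*I*sqrt(3)) = 1102*I*sqrt(3)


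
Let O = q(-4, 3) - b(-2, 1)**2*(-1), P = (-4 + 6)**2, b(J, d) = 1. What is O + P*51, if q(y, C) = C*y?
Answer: 193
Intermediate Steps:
P = 4 (P = 2**2 = 4)
O = -11 (O = 3*(-4) - 1**2*(-1) = -12 - (-1) = -12 - 1*(-1) = -12 + 1 = -11)
O + P*51 = -11 + 4*51 = -11 + 204 = 193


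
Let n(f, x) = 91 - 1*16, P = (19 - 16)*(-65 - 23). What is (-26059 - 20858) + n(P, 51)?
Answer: -46842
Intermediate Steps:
P = -264 (P = 3*(-88) = -264)
n(f, x) = 75 (n(f, x) = 91 - 16 = 75)
(-26059 - 20858) + n(P, 51) = (-26059 - 20858) + 75 = -46917 + 75 = -46842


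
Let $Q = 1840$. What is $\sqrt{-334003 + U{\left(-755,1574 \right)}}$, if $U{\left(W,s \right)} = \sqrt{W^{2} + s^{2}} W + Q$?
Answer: $\sqrt{-332163 - 755 \sqrt{3047501}} \approx 1284.6 i$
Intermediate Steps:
$U{\left(W,s \right)} = 1840 + W \sqrt{W^{2} + s^{2}}$ ($U{\left(W,s \right)} = \sqrt{W^{2} + s^{2}} W + 1840 = W \sqrt{W^{2} + s^{2}} + 1840 = 1840 + W \sqrt{W^{2} + s^{2}}$)
$\sqrt{-334003 + U{\left(-755,1574 \right)}} = \sqrt{-334003 + \left(1840 - 755 \sqrt{\left(-755\right)^{2} + 1574^{2}}\right)} = \sqrt{-334003 + \left(1840 - 755 \sqrt{570025 + 2477476}\right)} = \sqrt{-334003 + \left(1840 - 755 \sqrt{3047501}\right)} = \sqrt{-332163 - 755 \sqrt{3047501}}$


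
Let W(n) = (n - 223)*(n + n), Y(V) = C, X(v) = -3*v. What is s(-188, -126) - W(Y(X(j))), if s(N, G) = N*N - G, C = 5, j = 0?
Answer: 37650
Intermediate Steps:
Y(V) = 5
W(n) = 2*n*(-223 + n) (W(n) = (-223 + n)*(2*n) = 2*n*(-223 + n))
s(N, G) = N**2 - G
s(-188, -126) - W(Y(X(j))) = ((-188)**2 - 1*(-126)) - 2*5*(-223 + 5) = (35344 + 126) - 2*5*(-218) = 35470 - 1*(-2180) = 35470 + 2180 = 37650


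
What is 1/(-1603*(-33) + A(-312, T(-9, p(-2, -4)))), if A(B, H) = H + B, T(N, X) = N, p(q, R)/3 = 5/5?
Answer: 1/52578 ≈ 1.9019e-5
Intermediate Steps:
p(q, R) = 3 (p(q, R) = 3*(5/5) = 3*(5*(⅕)) = 3*1 = 3)
A(B, H) = B + H
1/(-1603*(-33) + A(-312, T(-9, p(-2, -4)))) = 1/(-1603*(-33) + (-312 - 9)) = 1/(52899 - 321) = 1/52578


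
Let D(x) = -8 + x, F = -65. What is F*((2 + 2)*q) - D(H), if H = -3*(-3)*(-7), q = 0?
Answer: 71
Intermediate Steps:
H = -63 (H = 9*(-7) = -63)
F*((2 + 2)*q) - D(H) = -65*(2 + 2)*0 - (-8 - 63) = -260*0 - 1*(-71) = -65*0 + 71 = 0 + 71 = 71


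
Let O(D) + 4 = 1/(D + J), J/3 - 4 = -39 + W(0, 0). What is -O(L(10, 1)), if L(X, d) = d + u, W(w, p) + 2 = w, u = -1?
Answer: 445/111 ≈ 4.0090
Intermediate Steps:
W(w, p) = -2 + w
L(X, d) = -1 + d (L(X, d) = d - 1 = -1 + d)
J = -111 (J = 12 + 3*(-39 + (-2 + 0)) = 12 + 3*(-39 - 2) = 12 + 3*(-41) = 12 - 123 = -111)
O(D) = -4 + 1/(-111 + D) (O(D) = -4 + 1/(D - 111) = -4 + 1/(-111 + D))
-O(L(10, 1)) = -(445 - 4*(-1 + 1))/(-111 + (-1 + 1)) = -(445 - 4*0)/(-111 + 0) = -(445 + 0)/(-111) = -(-1)*445/111 = -1*(-445/111) = 445/111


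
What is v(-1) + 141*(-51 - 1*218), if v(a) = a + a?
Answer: -37931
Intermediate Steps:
v(a) = 2*a
v(-1) + 141*(-51 - 1*218) = 2*(-1) + 141*(-51 - 1*218) = -2 + 141*(-51 - 218) = -2 + 141*(-269) = -2 - 37929 = -37931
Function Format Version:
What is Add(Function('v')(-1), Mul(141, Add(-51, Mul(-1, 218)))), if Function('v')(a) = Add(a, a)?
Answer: -37931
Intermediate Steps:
Function('v')(a) = Mul(2, a)
Add(Function('v')(-1), Mul(141, Add(-51, Mul(-1, 218)))) = Add(Mul(2, -1), Mul(141, Add(-51, Mul(-1, 218)))) = Add(-2, Mul(141, Add(-51, -218))) = Add(-2, Mul(141, -269)) = Add(-2, -37929) = -37931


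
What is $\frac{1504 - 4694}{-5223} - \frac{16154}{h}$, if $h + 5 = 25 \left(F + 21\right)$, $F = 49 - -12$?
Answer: $- \frac{77848792}{10681035} \approx -7.2885$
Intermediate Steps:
$F = 61$ ($F = 49 + 12 = 61$)
$h = 2045$ ($h = -5 + 25 \left(61 + 21\right) = -5 + 25 \cdot 82 = -5 + 2050 = 2045$)
$\frac{1504 - 4694}{-5223} - \frac{16154}{h} = \frac{1504 - 4694}{-5223} - \frac{16154}{2045} = \left(-3190\right) \left(- \frac{1}{5223}\right) - \frac{16154}{2045} = \frac{3190}{5223} - \frac{16154}{2045} = - \frac{77848792}{10681035}$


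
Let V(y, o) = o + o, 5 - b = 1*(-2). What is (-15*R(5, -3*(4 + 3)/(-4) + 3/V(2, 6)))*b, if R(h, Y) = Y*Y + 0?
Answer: -12705/4 ≈ -3176.3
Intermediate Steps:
b = 7 (b = 5 - (-2) = 5 - 1*(-2) = 5 + 2 = 7)
V(y, o) = 2*o
R(h, Y) = Y² (R(h, Y) = Y² + 0 = Y²)
(-15*R(5, -3*(4 + 3)/(-4) + 3/V(2, 6)))*b = -15*(-3*(4 + 3)/(-4) + 3/((2*6)))²*7 = -15*(-3*7*(-¼) + 3/12)²*7 = -15*(-21*(-¼) + 3*(1/12))²*7 = -15*(21/4 + ¼)²*7 = -15*(11/2)²*7 = -15*121/4*7 = -1815/4*7 = -12705/4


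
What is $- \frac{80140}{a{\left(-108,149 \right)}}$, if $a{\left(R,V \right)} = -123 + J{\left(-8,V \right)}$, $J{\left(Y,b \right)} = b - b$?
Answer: $\frac{80140}{123} \approx 651.54$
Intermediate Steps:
$J{\left(Y,b \right)} = 0$
$a{\left(R,V \right)} = -123$ ($a{\left(R,V \right)} = -123 + 0 = -123$)
$- \frac{80140}{a{\left(-108,149 \right)}} = - \frac{80140}{-123} = \left(-80140\right) \left(- \frac{1}{123}\right) = \frac{80140}{123}$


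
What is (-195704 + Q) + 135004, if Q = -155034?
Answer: -215734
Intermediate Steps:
(-195704 + Q) + 135004 = (-195704 - 155034) + 135004 = -350738 + 135004 = -215734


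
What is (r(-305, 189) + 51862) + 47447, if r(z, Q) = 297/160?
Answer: 15889737/160 ≈ 99311.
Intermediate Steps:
r(z, Q) = 297/160 (r(z, Q) = 297*(1/160) = 297/160)
(r(-305, 189) + 51862) + 47447 = (297/160 + 51862) + 47447 = 8298217/160 + 47447 = 15889737/160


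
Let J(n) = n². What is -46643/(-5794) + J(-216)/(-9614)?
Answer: 89050469/27851758 ≈ 3.1973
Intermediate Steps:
-46643/(-5794) + J(-216)/(-9614) = -46643/(-5794) + (-216)²/(-9614) = -46643*(-1/5794) + 46656*(-1/9614) = 46643/5794 - 23328/4807 = 89050469/27851758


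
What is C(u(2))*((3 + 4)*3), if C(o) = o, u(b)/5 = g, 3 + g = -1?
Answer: -420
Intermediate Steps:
g = -4 (g = -3 - 1 = -4)
u(b) = -20 (u(b) = 5*(-4) = -20)
C(u(2))*((3 + 4)*3) = -20*(3 + 4)*3 = -140*3 = -20*21 = -420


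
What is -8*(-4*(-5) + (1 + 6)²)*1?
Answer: -552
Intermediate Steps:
-8*(-4*(-5) + (1 + 6)²)*1 = -8*(20 + 7²)*1 = -8*(20 + 49)*1 = -8*69*1 = -552*1 = -552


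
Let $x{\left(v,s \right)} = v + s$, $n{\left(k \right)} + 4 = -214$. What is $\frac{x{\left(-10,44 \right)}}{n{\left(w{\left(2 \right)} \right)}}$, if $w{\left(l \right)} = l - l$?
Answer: $- \frac{17}{109} \approx -0.15596$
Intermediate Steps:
$w{\left(l \right)} = 0$
$n{\left(k \right)} = -218$ ($n{\left(k \right)} = -4 - 214 = -218$)
$x{\left(v,s \right)} = s + v$
$\frac{x{\left(-10,44 \right)}}{n{\left(w{\left(2 \right)} \right)}} = \frac{44 - 10}{-218} = 34 \left(- \frac{1}{218}\right) = - \frac{17}{109}$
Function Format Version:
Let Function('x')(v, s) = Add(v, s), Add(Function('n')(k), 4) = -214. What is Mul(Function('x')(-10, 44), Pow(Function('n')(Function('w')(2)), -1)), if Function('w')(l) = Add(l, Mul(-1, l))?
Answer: Rational(-17, 109) ≈ -0.15596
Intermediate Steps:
Function('w')(l) = 0
Function('n')(k) = -218 (Function('n')(k) = Add(-4, -214) = -218)
Function('x')(v, s) = Add(s, v)
Mul(Function('x')(-10, 44), Pow(Function('n')(Function('w')(2)), -1)) = Mul(Add(44, -10), Pow(-218, -1)) = Mul(34, Rational(-1, 218)) = Rational(-17, 109)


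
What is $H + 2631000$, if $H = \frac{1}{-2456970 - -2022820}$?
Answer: $\frac{1142248649999}{434150} \approx 2.631 \cdot 10^{6}$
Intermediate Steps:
$H = - \frac{1}{434150}$ ($H = \frac{1}{-2456970 + 2022820} = \frac{1}{-434150} = - \frac{1}{434150} \approx -2.3033 \cdot 10^{-6}$)
$H + 2631000 = - \frac{1}{434150} + 2631000 = \frac{1142248649999}{434150}$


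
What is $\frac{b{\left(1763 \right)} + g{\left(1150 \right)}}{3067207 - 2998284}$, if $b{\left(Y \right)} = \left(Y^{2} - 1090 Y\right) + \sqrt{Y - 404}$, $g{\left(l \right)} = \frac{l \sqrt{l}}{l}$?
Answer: $\frac{1186499}{68923} + \frac{3 \sqrt{151}}{68923} + \frac{5 \sqrt{46}}{68923} \approx 17.216$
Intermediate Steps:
$g{\left(l \right)} = \sqrt{l}$ ($g{\left(l \right)} = \frac{l^{\frac{3}{2}}}{l} = \sqrt{l}$)
$b{\left(Y \right)} = Y^{2} + \sqrt{-404 + Y} - 1090 Y$ ($b{\left(Y \right)} = \left(Y^{2} - 1090 Y\right) + \sqrt{-404 + Y} = Y^{2} + \sqrt{-404 + Y} - 1090 Y$)
$\frac{b{\left(1763 \right)} + g{\left(1150 \right)}}{3067207 - 2998284} = \frac{\left(1763^{2} + \sqrt{-404 + 1763} - 1921670\right) + \sqrt{1150}}{3067207 - 2998284} = \frac{\left(3108169 + \sqrt{1359} - 1921670\right) + 5 \sqrt{46}}{68923} = \left(\left(3108169 + 3 \sqrt{151} - 1921670\right) + 5 \sqrt{46}\right) \frac{1}{68923} = \left(\left(1186499 + 3 \sqrt{151}\right) + 5 \sqrt{46}\right) \frac{1}{68923} = \left(1186499 + 3 \sqrt{151} + 5 \sqrt{46}\right) \frac{1}{68923} = \frac{1186499}{68923} + \frac{3 \sqrt{151}}{68923} + \frac{5 \sqrt{46}}{68923}$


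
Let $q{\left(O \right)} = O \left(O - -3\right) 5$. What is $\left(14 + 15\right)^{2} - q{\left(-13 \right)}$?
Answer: $191$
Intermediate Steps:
$q{\left(O \right)} = 5 O \left(3 + O\right)$ ($q{\left(O \right)} = O \left(O + 3\right) 5 = O \left(3 + O\right) 5 = 5 O \left(3 + O\right)$)
$\left(14 + 15\right)^{2} - q{\left(-13 \right)} = \left(14 + 15\right)^{2} - 5 \left(-13\right) \left(3 - 13\right) = 29^{2} - 5 \left(-13\right) \left(-10\right) = 841 - 650 = 191$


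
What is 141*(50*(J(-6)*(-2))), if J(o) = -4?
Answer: 56400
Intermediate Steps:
141*(50*(J(-6)*(-2))) = 141*(50*(-4*(-2))) = 141*(50*8) = 141*400 = 56400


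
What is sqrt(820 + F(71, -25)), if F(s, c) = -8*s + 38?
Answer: sqrt(290) ≈ 17.029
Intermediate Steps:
F(s, c) = 38 - 8*s
sqrt(820 + F(71, -25)) = sqrt(820 + (38 - 8*71)) = sqrt(820 + (38 - 568)) = sqrt(820 - 530) = sqrt(290)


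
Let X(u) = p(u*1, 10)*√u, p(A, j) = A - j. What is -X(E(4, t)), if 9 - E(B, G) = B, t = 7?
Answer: 5*√5 ≈ 11.180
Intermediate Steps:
E(B, G) = 9 - B
X(u) = √u*(-10 + u) (X(u) = (u*1 - 1*10)*√u = (u - 10)*√u = (-10 + u)*√u = √u*(-10 + u))
-X(E(4, t)) = -√(9 - 1*4)*(-10 + (9 - 1*4)) = -√(9 - 4)*(-10 + (9 - 4)) = -√5*(-10 + 5) = -√5*(-5) = -(-5)*√5 = 5*√5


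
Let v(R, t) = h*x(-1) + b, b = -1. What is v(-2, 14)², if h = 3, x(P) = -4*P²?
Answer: 169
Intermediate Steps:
v(R, t) = -13 (v(R, t) = 3*(-4*(-1)²) - 1 = 3*(-4*1) - 1 = 3*(-4) - 1 = -12 - 1 = -13)
v(-2, 14)² = (-13)² = 169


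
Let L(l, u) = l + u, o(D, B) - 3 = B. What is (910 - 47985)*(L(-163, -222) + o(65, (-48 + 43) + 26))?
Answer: 16994075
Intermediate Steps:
o(D, B) = 3 + B
(910 - 47985)*(L(-163, -222) + o(65, (-48 + 43) + 26)) = (910 - 47985)*((-163 - 222) + (3 + ((-48 + 43) + 26))) = -47075*(-385 + (3 + (-5 + 26))) = -47075*(-385 + (3 + 21)) = -47075*(-385 + 24) = -47075*(-361) = 16994075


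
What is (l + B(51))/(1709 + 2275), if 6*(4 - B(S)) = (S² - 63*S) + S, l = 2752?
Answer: 5699/7968 ≈ 0.71524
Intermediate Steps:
B(S) = 4 - S²/6 + 31*S/3 (B(S) = 4 - ((S² - 63*S) + S)/6 = 4 - (S² - 62*S)/6 = 4 + (-S²/6 + 31*S/3) = 4 - S²/6 + 31*S/3)
(l + B(51))/(1709 + 2275) = (2752 + (4 - ⅙*51² + (31/3)*51))/(1709 + 2275) = (2752 + (4 - ⅙*2601 + 527))/3984 = (2752 + (4 - 867/2 + 527))*(1/3984) = (2752 + 195/2)*(1/3984) = (5699/2)*(1/3984) = 5699/7968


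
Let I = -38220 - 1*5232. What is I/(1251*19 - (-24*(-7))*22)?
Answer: -14484/6691 ≈ -2.1647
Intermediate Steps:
I = -43452 (I = -38220 - 5232 = -43452)
I/(1251*19 - (-24*(-7))*22) = -43452/(1251*19 - (-24*(-7))*22) = -43452/(23769 - 168*22) = -43452/(23769 - 1*3696) = -43452/(23769 - 3696) = -43452/20073 = -43452*1/20073 = -14484/6691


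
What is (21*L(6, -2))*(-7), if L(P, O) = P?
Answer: -882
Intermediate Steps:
(21*L(6, -2))*(-7) = (21*6)*(-7) = 126*(-7) = -882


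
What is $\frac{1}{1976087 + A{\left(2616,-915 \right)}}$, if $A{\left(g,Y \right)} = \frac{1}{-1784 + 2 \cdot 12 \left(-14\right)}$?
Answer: $\frac{2120}{4189304439} \approx 5.0605 \cdot 10^{-7}$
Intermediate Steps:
$A{\left(g,Y \right)} = - \frac{1}{2120}$ ($A{\left(g,Y \right)} = \frac{1}{-1784 + 24 \left(-14\right)} = \frac{1}{-1784 - 336} = \frac{1}{-2120} = - \frac{1}{2120}$)
$\frac{1}{1976087 + A{\left(2616,-915 \right)}} = \frac{1}{1976087 - \frac{1}{2120}} = \frac{1}{\frac{4189304439}{2120}} = \frac{2120}{4189304439}$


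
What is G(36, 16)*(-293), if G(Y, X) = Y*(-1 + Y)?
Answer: -369180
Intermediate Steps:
G(36, 16)*(-293) = (36*(-1 + 36))*(-293) = (36*35)*(-293) = 1260*(-293) = -369180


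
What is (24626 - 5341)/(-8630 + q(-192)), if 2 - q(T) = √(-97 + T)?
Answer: -166390980/74442673 + 327845*I/74442673 ≈ -2.2352 + 0.004404*I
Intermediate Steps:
q(T) = 2 - √(-97 + T)
(24626 - 5341)/(-8630 + q(-192)) = (24626 - 5341)/(-8630 + (2 - √(-97 - 192))) = 19285/(-8630 + (2 - √(-289))) = 19285/(-8630 + (2 - 17*I)) = 19285/(-8628 - 17*I) = 19285*((-8628 + 17*I)/74442673) = 19285*(-8628 + 17*I)/74442673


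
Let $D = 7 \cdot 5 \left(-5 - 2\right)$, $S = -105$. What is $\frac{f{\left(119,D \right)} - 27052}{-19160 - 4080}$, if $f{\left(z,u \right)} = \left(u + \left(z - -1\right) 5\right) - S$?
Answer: $\frac{3324}{2905} \approx 1.1442$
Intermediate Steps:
$D = -245$ ($D = 35 \left(-7\right) = -245$)
$f{\left(z,u \right)} = 110 + u + 5 z$ ($f{\left(z,u \right)} = \left(u + \left(z - -1\right) 5\right) - -105 = \left(u + \left(z + 1\right) 5\right) + 105 = \left(u + \left(1 + z\right) 5\right) + 105 = \left(u + \left(5 + 5 z\right)\right) + 105 = \left(5 + u + 5 z\right) + 105 = 110 + u + 5 z$)
$\frac{f{\left(119,D \right)} - 27052}{-19160 - 4080} = \frac{\left(110 - 245 + 5 \cdot 119\right) - 27052}{-19160 - 4080} = \frac{\left(110 - 245 + 595\right) - 27052}{-23240} = \left(460 - 27052\right) \left(- \frac{1}{23240}\right) = \left(-26592\right) \left(- \frac{1}{23240}\right) = \frac{3324}{2905}$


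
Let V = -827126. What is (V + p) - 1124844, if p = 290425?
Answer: -1661545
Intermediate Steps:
(V + p) - 1124844 = (-827126 + 290425) - 1124844 = -536701 - 1124844 = -1661545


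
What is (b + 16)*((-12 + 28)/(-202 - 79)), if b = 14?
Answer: -480/281 ≈ -1.7082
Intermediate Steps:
(b + 16)*((-12 + 28)/(-202 - 79)) = (14 + 16)*((-12 + 28)/(-202 - 79)) = 30*(16/(-281)) = 30*(16*(-1/281)) = 30*(-16/281) = -480/281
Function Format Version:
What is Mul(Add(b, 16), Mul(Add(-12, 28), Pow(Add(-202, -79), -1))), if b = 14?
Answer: Rational(-480, 281) ≈ -1.7082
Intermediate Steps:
Mul(Add(b, 16), Mul(Add(-12, 28), Pow(Add(-202, -79), -1))) = Mul(Add(14, 16), Mul(Add(-12, 28), Pow(Add(-202, -79), -1))) = Mul(30, Mul(16, Pow(-281, -1))) = Mul(30, Mul(16, Rational(-1, 281))) = Mul(30, Rational(-16, 281)) = Rational(-480, 281)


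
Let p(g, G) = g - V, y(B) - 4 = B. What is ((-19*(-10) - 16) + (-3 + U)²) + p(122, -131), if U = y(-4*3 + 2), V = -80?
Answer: 457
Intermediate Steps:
y(B) = 4 + B
U = -6 (U = 4 + (-4*3 + 2) = 4 + (-12 + 2) = 4 - 10 = -6)
p(g, G) = 80 + g (p(g, G) = g - 1*(-80) = g + 80 = 80 + g)
((-19*(-10) - 16) + (-3 + U)²) + p(122, -131) = ((-19*(-10) - 16) + (-3 - 6)²) + (80 + 122) = ((190 - 16) + (-9)²) + 202 = (174 + 81) + 202 = 255 + 202 = 457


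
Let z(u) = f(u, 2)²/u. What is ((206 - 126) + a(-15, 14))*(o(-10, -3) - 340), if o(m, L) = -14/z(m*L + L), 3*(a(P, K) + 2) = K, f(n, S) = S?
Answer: -107756/3 ≈ -35919.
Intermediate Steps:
a(P, K) = -2 + K/3
z(u) = 4/u (z(u) = 2²/u = 4/u)
o(m, L) = -7*L/2 - 7*L*m/2 (o(m, L) = -(7*L/2 + 7*L*m/2) = -14*(L/4 + L*m/4) = -7*L/2 - 7*L*m/2)
((206 - 126) + a(-15, 14))*(o(-10, -3) - 340) = ((206 - 126) + (-2 + (⅓)*14))*(-7/2*(-3)*(1 - 10) - 340) = (80 + (-2 + 14/3))*(-7/2*(-3)*(-9) - 340) = (80 + 8/3)*(-189/2 - 340) = (248/3)*(-869/2) = -107756/3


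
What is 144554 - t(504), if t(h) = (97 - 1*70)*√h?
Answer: 144554 - 162*√14 ≈ 1.4395e+5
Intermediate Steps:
t(h) = 27*√h (t(h) = (97 - 70)*√h = 27*√h)
144554 - t(504) = 144554 - 27*√504 = 144554 - 27*6*√14 = 144554 - 162*√14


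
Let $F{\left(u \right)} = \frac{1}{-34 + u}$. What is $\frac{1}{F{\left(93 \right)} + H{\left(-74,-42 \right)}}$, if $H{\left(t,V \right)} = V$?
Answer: $- \frac{59}{2477} \approx -0.023819$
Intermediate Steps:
$\frac{1}{F{\left(93 \right)} + H{\left(-74,-42 \right)}} = \frac{1}{\frac{1}{-34 + 93} - 42} = \frac{1}{\frac{1}{59} - 42} = \frac{1}{- \frac{2477}{59}} = - \frac{59}{2477}$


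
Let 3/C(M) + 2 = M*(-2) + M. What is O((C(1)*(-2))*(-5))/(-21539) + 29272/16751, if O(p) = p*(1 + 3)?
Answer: 90165664/51542827 ≈ 1.7493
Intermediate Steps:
C(M) = 3/(-2 - M) (C(M) = 3/(-2 + (M*(-2) + M)) = 3/(-2 + (-2*M + M)) = 3/(-2 - M))
O(p) = 4*p (O(p) = p*4 = 4*p)
O((C(1)*(-2))*(-5))/(-21539) + 29272/16751 = (4*((-3/(2 + 1)*(-2))*(-5)))/(-21539) + 29272/16751 = (4*((-3/3*(-2))*(-5)))*(-1/21539) + 29272*(1/16751) = (4*((-3*⅓*(-2))*(-5)))*(-1/21539) + 29272/16751 = (4*(-1*(-2)*(-5)))*(-1/21539) + 29272/16751 = (4*(2*(-5)))*(-1/21539) + 29272/16751 = (4*(-10))*(-1/21539) + 29272/16751 = -40*(-1/21539) + 29272/16751 = 40/21539 + 29272/16751 = 90165664/51542827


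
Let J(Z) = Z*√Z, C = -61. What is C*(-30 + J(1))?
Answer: 1769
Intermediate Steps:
J(Z) = Z^(3/2)
C*(-30 + J(1)) = -61*(-30 + 1^(3/2)) = -61*(-30 + 1) = -61*(-29) = 1769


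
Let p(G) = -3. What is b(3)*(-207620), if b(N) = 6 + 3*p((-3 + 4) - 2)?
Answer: 622860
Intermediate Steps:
b(N) = -3 (b(N) = 6 + 3*(-3) = 6 - 9 = -3)
b(3)*(-207620) = -3*(-207620) = 622860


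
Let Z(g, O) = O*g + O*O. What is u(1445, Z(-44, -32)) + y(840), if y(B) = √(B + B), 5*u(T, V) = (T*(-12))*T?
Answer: -5011260 + 4*√105 ≈ -5.0112e+6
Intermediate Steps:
Z(g, O) = O² + O*g (Z(g, O) = O*g + O² = O² + O*g)
u(T, V) = -12*T²/5 (u(T, V) = ((T*(-12))*T)/5 = ((-12*T)*T)/5 = (-12*T²)/5 = -12*T²/5)
y(B) = √2*√B (y(B) = √(2*B) = √2*√B)
u(1445, Z(-44, -32)) + y(840) = -12/5*1445² + √2*√840 = -12/5*2088025 + √2*(2*√210) = -5011260 + 4*√105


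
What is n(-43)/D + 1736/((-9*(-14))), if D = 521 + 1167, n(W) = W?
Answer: 208925/15192 ≈ 13.752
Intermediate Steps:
D = 1688
n(-43)/D + 1736/((-9*(-14))) = -43/1688 + 1736/((-9*(-14))) = -43*1/1688 + 1736/126 = -43/1688 + 1736*(1/126) = -43/1688 + 124/9 = 208925/15192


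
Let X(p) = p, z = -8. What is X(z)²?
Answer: 64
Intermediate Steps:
X(z)² = (-8)² = 64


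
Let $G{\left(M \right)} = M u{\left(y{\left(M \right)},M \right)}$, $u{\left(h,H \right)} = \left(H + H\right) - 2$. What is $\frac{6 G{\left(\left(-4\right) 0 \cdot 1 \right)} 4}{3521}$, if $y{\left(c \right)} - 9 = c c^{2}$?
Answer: $0$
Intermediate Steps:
$y{\left(c \right)} = 9 + c^{3}$ ($y{\left(c \right)} = 9 + c c^{2} = 9 + c^{3}$)
$u{\left(h,H \right)} = -2 + 2 H$ ($u{\left(h,H \right)} = 2 H - 2 = -2 + 2 H$)
$G{\left(M \right)} = M \left(-2 + 2 M\right)$
$\frac{6 G{\left(\left(-4\right) 0 \cdot 1 \right)} 4}{3521} = \frac{6 \cdot 2 \left(-4\right) 0 \cdot 1 \left(-1 + \left(-4\right) 0 \cdot 1\right) 4}{3521} = 6 \cdot 2 \cdot 0 \cdot 1 \left(-1 + 0 \cdot 1\right) 4 \cdot \frac{1}{3521} = 6 \cdot 2 \cdot 0 \left(-1 + 0\right) 4 \cdot \frac{1}{3521} = 6 \cdot 2 \cdot 0 \left(-1\right) 4 \cdot \frac{1}{3521} = 6 \cdot 0 \cdot 4 \cdot \frac{1}{3521} = 0 \cdot 4 \cdot \frac{1}{3521} = 0 \cdot \frac{1}{3521} = 0$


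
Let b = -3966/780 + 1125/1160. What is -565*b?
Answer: 7011763/3016 ≈ 2324.9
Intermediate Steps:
b = -62051/15080 (b = -3966*1/780 + 1125*(1/1160) = -661/130 + 225/232 = -62051/15080 ≈ -4.1148)
-565*b = -565*(-62051/15080) = 7011763/3016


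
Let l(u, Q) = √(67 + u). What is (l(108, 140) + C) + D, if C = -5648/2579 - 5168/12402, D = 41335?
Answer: 661003298581/15992379 + 5*√7 ≈ 41346.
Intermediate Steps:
C = -41687384/15992379 (C = -5648*1/2579 - 5168*1/12402 = -5648/2579 - 2584/6201 = -41687384/15992379 ≈ -2.6067)
(l(108, 140) + C) + D = (√(67 + 108) - 41687384/15992379) + 41335 = (√175 - 41687384/15992379) + 41335 = (5*√7 - 41687384/15992379) + 41335 = (-41687384/15992379 + 5*√7) + 41335 = 661003298581/15992379 + 5*√7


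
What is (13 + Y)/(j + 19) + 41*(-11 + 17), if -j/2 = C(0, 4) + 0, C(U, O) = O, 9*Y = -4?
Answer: 24467/99 ≈ 247.14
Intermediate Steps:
Y = -4/9 (Y = (⅑)*(-4) = -4/9 ≈ -0.44444)
j = -8 (j = -2*(4 + 0) = -2*4 = -8)
(13 + Y)/(j + 19) + 41*(-11 + 17) = (13 - 4/9)/(-8 + 19) + 41*(-11 + 17) = (113/9)/11 + 41*6 = (113/9)*(1/11) + 246 = 113/99 + 246 = 24467/99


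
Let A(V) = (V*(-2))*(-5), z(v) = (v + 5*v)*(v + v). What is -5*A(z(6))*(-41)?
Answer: 885600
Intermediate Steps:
z(v) = 12*v**2 (z(v) = (6*v)*(2*v) = 12*v**2)
A(V) = 10*V (A(V) = -2*V*(-5) = 10*V)
-5*A(z(6))*(-41) = -50*12*6**2*(-41) = -50*12*36*(-41) = -50*432*(-41) = -5*4320*(-41) = -21600*(-41) = 885600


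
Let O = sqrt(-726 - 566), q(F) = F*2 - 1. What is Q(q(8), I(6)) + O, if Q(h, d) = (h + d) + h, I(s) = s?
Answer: 36 + 2*I*sqrt(323) ≈ 36.0 + 35.944*I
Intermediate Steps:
q(F) = -1 + 2*F (q(F) = 2*F - 1 = -1 + 2*F)
O = 2*I*sqrt(323) (O = sqrt(-1292) = 2*I*sqrt(323) ≈ 35.944*I)
Q(h, d) = d + 2*h (Q(h, d) = (d + h) + h = d + 2*h)
Q(q(8), I(6)) + O = (6 + 2*(-1 + 2*8)) + 2*I*sqrt(323) = (6 + 2*(-1 + 16)) + 2*I*sqrt(323) = (6 + 2*15) + 2*I*sqrt(323) = (6 + 30) + 2*I*sqrt(323) = 36 + 2*I*sqrt(323)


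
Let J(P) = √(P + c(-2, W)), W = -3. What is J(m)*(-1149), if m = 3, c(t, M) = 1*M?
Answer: 0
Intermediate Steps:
c(t, M) = M
J(P) = √(-3 + P) (J(P) = √(P - 3) = √(-3 + P))
J(m)*(-1149) = √(-3 + 3)*(-1149) = √0*(-1149) = 0*(-1149) = 0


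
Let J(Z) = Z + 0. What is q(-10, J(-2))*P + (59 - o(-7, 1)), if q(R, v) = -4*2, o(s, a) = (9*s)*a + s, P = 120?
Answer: -831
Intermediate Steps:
J(Z) = Z
o(s, a) = s + 9*a*s (o(s, a) = 9*a*s + s = s + 9*a*s)
q(R, v) = -8
q(-10, J(-2))*P + (59 - o(-7, 1)) = -8*120 + (59 - (-7)*(1 + 9*1)) = -960 + (59 - (-7)*(1 + 9)) = -960 + (59 - (-7)*10) = -960 + (59 - 1*(-70)) = -960 + (59 + 70) = -960 + 129 = -831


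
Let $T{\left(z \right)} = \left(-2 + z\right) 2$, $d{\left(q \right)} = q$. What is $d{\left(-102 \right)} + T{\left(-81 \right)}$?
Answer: $-268$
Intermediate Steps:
$T{\left(z \right)} = -4 + 2 z$
$d{\left(-102 \right)} + T{\left(-81 \right)} = -102 + \left(-4 + 2 \left(-81\right)\right) = -102 - 166 = -268$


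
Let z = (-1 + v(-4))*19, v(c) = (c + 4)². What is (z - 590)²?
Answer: 370881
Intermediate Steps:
v(c) = (4 + c)²
z = -19 (z = (-1 + (4 - 4)²)*19 = (-1 + 0²)*19 = (-1 + 0)*19 = -1*19 = -19)
(z - 590)² = (-19 - 590)² = (-609)² = 370881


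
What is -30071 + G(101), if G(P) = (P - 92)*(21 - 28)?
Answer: -30134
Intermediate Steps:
G(P) = 644 - 7*P (G(P) = (-92 + P)*(-7) = 644 - 7*P)
-30071 + G(101) = -30071 + (644 - 7*101) = -30071 + (644 - 707) = -30071 - 63 = -30134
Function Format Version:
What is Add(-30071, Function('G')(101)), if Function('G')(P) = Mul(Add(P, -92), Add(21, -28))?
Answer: -30134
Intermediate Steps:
Function('G')(P) = Add(644, Mul(-7, P)) (Function('G')(P) = Mul(Add(-92, P), -7) = Add(644, Mul(-7, P)))
Add(-30071, Function('G')(101)) = Add(-30071, Add(644, Mul(-7, 101))) = Add(-30071, Add(644, -707)) = Add(-30071, -63) = -30134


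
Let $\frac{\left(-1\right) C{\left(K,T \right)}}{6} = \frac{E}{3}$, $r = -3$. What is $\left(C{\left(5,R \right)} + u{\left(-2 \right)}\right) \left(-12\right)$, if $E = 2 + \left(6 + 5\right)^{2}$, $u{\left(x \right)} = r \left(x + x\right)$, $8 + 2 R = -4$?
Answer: $2808$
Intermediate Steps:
$R = -6$ ($R = -4 + \frac{1}{2} \left(-4\right) = -4 - 2 = -6$)
$u{\left(x \right)} = - 6 x$ ($u{\left(x \right)} = - 3 \left(x + x\right) = - 3 \cdot 2 x = - 6 x$)
$E = 123$ ($E = 2 + 11^{2} = 2 + 121 = 123$)
$C{\left(K,T \right)} = -246$ ($C{\left(K,T \right)} = - 6 \cdot \frac{123}{3} = - 6 \cdot 123 \cdot \frac{1}{3} = \left(-6\right) 41 = -246$)
$\left(C{\left(5,R \right)} + u{\left(-2 \right)}\right) \left(-12\right) = \left(-246 - -12\right) \left(-12\right) = \left(-246 + 12\right) \left(-12\right) = \left(-234\right) \left(-12\right) = 2808$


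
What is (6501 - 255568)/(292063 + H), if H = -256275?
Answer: -10829/1556 ≈ -6.9595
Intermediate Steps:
(6501 - 255568)/(292063 + H) = (6501 - 255568)/(292063 - 256275) = -249067/35788 = -249067*1/35788 = -10829/1556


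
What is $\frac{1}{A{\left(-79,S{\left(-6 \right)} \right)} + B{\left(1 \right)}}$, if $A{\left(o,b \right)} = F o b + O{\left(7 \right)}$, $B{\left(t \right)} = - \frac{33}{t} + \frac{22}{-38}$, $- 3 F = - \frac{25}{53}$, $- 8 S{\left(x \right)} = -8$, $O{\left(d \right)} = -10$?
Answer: $- \frac{3021}{169177} \approx -0.017857$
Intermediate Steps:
$S{\left(x \right)} = 1$ ($S{\left(x \right)} = \left(- \frac{1}{8}\right) \left(-8\right) = 1$)
$F = \frac{25}{159}$ ($F = - \frac{\left(-25\right) \frac{1}{53}}{3} = \left(- \frac{1}{3}\right) \left(- \frac{25}{53}\right) = \frac{25}{159} \approx 0.15723$)
$B{\left(t \right)} = - \frac{11}{19} - \frac{33}{t}$ ($B{\left(t \right)} = - \frac{33}{t} + 22 \left(- \frac{1}{38}\right) = - \frac{33}{t} - \frac{11}{19} = - \frac{11}{19} - \frac{33}{t}$)
$A{\left(o,b \right)} = -10 + \frac{25 b o}{159}$ ($A{\left(o,b \right)} = \frac{25 o}{159} b - 10 = \frac{25 b o}{159} - 10 = -10 + \frac{25 b o}{159}$)
$\frac{1}{A{\left(-79,S{\left(-6 \right)} \right)} + B{\left(1 \right)}} = \frac{1}{\left(-10 + \frac{25}{159} \cdot 1 \left(-79\right)\right) - \left(\frac{11}{19} + \frac{33}{1}\right)} = \frac{1}{\left(-10 - \frac{1975}{159}\right) - \frac{638}{19}} = \frac{1}{- \frac{3565}{159} - \frac{638}{19}} = \frac{1}{- \frac{169177}{3021}} = - \frac{3021}{169177}$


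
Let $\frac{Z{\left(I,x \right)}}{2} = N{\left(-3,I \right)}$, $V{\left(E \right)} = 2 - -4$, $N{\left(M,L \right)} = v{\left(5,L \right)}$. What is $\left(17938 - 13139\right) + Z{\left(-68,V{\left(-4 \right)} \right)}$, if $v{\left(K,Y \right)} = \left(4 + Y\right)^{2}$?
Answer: $12991$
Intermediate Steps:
$N{\left(M,L \right)} = \left(4 + L\right)^{2}$
$V{\left(E \right)} = 6$ ($V{\left(E \right)} = 2 + 4 = 6$)
$Z{\left(I,x \right)} = 2 \left(4 + I\right)^{2}$
$\left(17938 - 13139\right) + Z{\left(-68,V{\left(-4 \right)} \right)} = \left(17938 - 13139\right) + 2 \left(4 - 68\right)^{2} = 4799 + 2 \left(-64\right)^{2} = 4799 + 2 \cdot 4096 = 4799 + 8192 = 12991$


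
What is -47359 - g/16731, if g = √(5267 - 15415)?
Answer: -47359 - 2*I*√2537/16731 ≈ -47359.0 - 0.006021*I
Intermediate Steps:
g = 2*I*√2537 (g = √(-10148) = 2*I*√2537 ≈ 100.74*I)
-47359 - g/16731 = -47359 - 2*I*√2537/16731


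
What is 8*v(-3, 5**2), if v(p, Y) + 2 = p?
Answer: -40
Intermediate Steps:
v(p, Y) = -2 + p
8*v(-3, 5**2) = 8*(-2 - 3) = 8*(-5) = -40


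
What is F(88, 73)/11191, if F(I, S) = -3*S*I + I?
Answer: -19184/11191 ≈ -1.7142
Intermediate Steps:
F(I, S) = I - 3*I*S (F(I, S) = -3*I*S + I = I - 3*I*S)
F(88, 73)/11191 = (88*(1 - 3*73))/11191 = (88*(1 - 219))*(1/11191) = (88*(-218))*(1/11191) = -19184*1/11191 = -19184/11191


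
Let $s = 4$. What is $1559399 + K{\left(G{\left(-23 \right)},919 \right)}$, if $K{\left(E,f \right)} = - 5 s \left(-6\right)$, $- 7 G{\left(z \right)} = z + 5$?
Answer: $1559519$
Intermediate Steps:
$G{\left(z \right)} = - \frac{5}{7} - \frac{z}{7}$ ($G{\left(z \right)} = - \frac{z + 5}{7} = - \frac{5 + z}{7} = - \frac{5}{7} - \frac{z}{7}$)
$K{\left(E,f \right)} = 120$ ($K{\left(E,f \right)} = \left(-5\right) 4 \left(-6\right) = \left(-20\right) \left(-6\right) = 120$)
$1559399 + K{\left(G{\left(-23 \right)},919 \right)} = 1559399 + 120 = 1559519$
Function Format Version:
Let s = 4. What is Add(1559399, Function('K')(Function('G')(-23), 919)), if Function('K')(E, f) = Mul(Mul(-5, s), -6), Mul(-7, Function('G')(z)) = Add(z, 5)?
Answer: 1559519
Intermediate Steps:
Function('G')(z) = Add(Rational(-5, 7), Mul(Rational(-1, 7), z)) (Function('G')(z) = Mul(Rational(-1, 7), Add(z, 5)) = Mul(Rational(-1, 7), Add(5, z)) = Add(Rational(-5, 7), Mul(Rational(-1, 7), z)))
Function('K')(E, f) = 120 (Function('K')(E, f) = Mul(Mul(-5, 4), -6) = Mul(-20, -6) = 120)
Add(1559399, Function('K')(Function('G')(-23), 919)) = Add(1559399, 120) = 1559519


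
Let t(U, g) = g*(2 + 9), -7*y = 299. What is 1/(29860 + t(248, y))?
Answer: 7/205731 ≈ 3.4025e-5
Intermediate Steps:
y = -299/7 (y = -⅐*299 = -299/7 ≈ -42.714)
t(U, g) = 11*g (t(U, g) = g*11 = 11*g)
1/(29860 + t(248, y)) = 1/(29860 + 11*(-299/7)) = 1/(29860 - 3289/7) = 1/(205731/7) = 7/205731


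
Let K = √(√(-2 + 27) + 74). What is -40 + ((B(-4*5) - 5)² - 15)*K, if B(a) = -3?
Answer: -40 + 49*√79 ≈ 395.52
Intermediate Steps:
K = √79 (K = √(√25 + 74) = √(5 + 74) = √79 ≈ 8.8882)
-40 + ((B(-4*5) - 5)² - 15)*K = -40 + ((-3 - 5)² - 15)*√79 = -40 + ((-8)² - 15)*√79 = -40 + (64 - 15)*√79 = -40 + 49*√79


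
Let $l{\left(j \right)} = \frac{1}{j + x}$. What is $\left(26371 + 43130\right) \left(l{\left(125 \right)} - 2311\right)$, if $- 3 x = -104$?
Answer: $- \frac{76935243966}{479} \approx -1.6062 \cdot 10^{8}$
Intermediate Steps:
$x = \frac{104}{3}$ ($x = \left(- \frac{1}{3}\right) \left(-104\right) = \frac{104}{3} \approx 34.667$)
$l{\left(j \right)} = \frac{1}{\frac{104}{3} + j}$ ($l{\left(j \right)} = \frac{1}{j + \frac{104}{3}} = \frac{1}{\frac{104}{3} + j}$)
$\left(26371 + 43130\right) \left(l{\left(125 \right)} - 2311\right) = \left(26371 + 43130\right) \left(\frac{3}{104 + 3 \cdot 125} - 2311\right) = 69501 \left(\frac{3}{104 + 375} - 2311\right) = 69501 \left(\frac{3}{479} - 2311\right) = 69501 \left(- \frac{1106966}{479}\right) = - \frac{76935243966}{479}$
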